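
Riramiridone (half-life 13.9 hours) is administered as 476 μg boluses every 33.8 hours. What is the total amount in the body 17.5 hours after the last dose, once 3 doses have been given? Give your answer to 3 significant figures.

The 3 doses were given 85.1, 51.3, 17.5 hours ago.
Total = 476·(1/2)^(85.1/13.9) + 476·(1/2)^(51.3/13.9) + 476·(1/2)^(17.5/13.9)
      = 6.833 + 36.865 + 198.89 ≈ 242.59 μg.

243 μg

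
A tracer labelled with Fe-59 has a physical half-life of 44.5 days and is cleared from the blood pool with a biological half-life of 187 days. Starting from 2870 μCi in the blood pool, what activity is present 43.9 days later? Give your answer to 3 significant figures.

1/t_eff = 1/t_phys + 1/t_biol = 1/44.5 + 1/187 = 0.02782 per day.
t_eff = 44.5 × 187 / (44.5 + 187) ≈ 35.946 days.
Remaining = 2870 × (1/2)^(43.9/35.946) = 2870 × (1/2)^1.2213 ≈ 1231 μCi.

1230 μCi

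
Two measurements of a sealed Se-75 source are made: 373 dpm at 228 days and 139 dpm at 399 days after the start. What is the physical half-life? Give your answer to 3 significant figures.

120 days

Over Δt = 399 − 228 = 171 days, the level fell by a factor of 373/139 ≈ 2.6835.
n = log₂(2.6835) ≈ 1.4241 half-lives, so t½ = 171/1.4241 ≈ 120.08 days.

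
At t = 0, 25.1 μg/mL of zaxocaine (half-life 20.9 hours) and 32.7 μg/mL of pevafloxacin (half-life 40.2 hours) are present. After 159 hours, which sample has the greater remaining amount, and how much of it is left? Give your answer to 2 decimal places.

pevafloxacin, 2.11 μg/mL

zaxocaine: 25.1 × (1/2)^7.6077 ≈ 0.12869 μg/mL.
pevafloxacin: 32.7 × (1/2)^3.9552 ≈ 2.1082 μg/mL.
Pevafloxacin has more remaining, at ≈ 2.1082 μg/mL.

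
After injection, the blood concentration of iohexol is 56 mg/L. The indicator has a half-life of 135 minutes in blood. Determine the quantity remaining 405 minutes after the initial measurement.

7 mg/L

Elapsed time is 3 half-lives (405/135).
Each half-life halves the amount: 56 × (1/2)^3 = 56/8 = 7 mg/L.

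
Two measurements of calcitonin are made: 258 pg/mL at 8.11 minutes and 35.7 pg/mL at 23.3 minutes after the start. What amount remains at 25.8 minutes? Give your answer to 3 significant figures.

25.8 pg/mL

Over Δt = 23.3 − 8.11 = 15.19 minutes, the level fell by a factor of 258/35.7 ≈ 7.2269.
n = log₂(7.2269) ≈ 2.8534 half-lives, so t½ = 15.19/2.8534 ≈ 5.3235 minutes.
From t = 23.3 to t = 25.8: 35.7 × (1/2)^((25.8−23.3)/5.3235) ≈ 25.781 pg/mL.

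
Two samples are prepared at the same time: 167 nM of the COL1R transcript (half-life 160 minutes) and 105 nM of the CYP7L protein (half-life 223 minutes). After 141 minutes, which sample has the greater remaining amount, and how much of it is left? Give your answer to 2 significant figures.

COL1R transcript, 91 nM

COL1R transcript: 167 × (1/2)^0.88125 ≈ 90.664 nM.
CYP7L protein: 105 × (1/2)^0.63229 ≈ 67.741 nM.
COL1R transcript has more remaining, at ≈ 90.664 nM.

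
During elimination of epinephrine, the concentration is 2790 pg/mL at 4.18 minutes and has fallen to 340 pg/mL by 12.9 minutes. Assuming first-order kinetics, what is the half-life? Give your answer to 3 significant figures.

2.87 minutes

Over Δt = 12.9 − 4.18 = 8.72 minutes, the level fell by a factor of 2790/340 ≈ 8.2059.
n = log₂(8.2059) ≈ 3.0367 half-lives, so t½ = 8.72/3.0367 ≈ 2.8716 minutes.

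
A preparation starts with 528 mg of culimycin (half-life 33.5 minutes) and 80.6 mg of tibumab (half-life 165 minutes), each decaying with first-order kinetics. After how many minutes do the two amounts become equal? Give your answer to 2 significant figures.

110 minutes

Set 528·(1/2)^(t/33.5) = 80.6·(1/2)^(t/165).
Taking log₂: log₂(528/80.6) = t·(1/33.5 − 1/165).
log₂(6.5509) = 2.7117; 1/33.5 − 1/165 = 0.02379.
t = 2.7117 / 0.02379 ≈ 113.98 minutes.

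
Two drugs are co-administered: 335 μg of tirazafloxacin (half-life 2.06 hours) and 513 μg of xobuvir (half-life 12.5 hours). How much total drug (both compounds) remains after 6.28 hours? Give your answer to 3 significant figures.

tirazafloxacin: 335 × (1/2)^(6.28/2.06) = 335 × (1/2)^3.0485 ≈ 40.489 μg.
xobuvir: 513 × (1/2)^(6.28/12.5) = 513 × (1/2)^0.5024 ≈ 362.14 μg.
Total = 40.489 + 362.14 ≈ 402.63 μg.

403 μg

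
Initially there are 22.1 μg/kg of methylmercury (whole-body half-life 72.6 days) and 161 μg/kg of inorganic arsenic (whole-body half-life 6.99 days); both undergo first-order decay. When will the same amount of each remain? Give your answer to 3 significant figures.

Set 22.1·(1/2)^(t/72.6) = 161·(1/2)^(t/6.99).
Taking log₂: log₂(22.1/161) = t·(1/72.6 − 1/6.99).
log₂(0.13727) = -2.8649; 1/72.6 − 1/6.99 = -0.12929.
t = -2.8649 / -0.12929 ≈ 22.159 days.

22.2 days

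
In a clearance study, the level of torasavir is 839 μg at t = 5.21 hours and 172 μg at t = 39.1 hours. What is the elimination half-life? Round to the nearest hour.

Over Δt = 39.1 − 5.21 = 33.89 hours, the level fell by a factor of 839/172 ≈ 4.8779.
n = log₂(4.8779) ≈ 2.2863 half-lives, so t½ = 33.89/2.2863 ≈ 14.823 hours.

15 hours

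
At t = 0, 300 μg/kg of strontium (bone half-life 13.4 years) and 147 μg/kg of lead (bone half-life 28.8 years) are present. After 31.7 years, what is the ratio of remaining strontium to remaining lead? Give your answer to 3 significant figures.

0.849

strontium: 300 × (1/2)^(31.7/13.4) = 300 × (1/2)^2.3657 ≈ 58.208 μg/kg.
lead: 147 × (1/2)^(31.7/28.8) = 147 × (1/2)^1.1007 ≈ 68.545 μg/kg.
Ratio ≈ 58.208 / 68.545 ≈ 0.8492.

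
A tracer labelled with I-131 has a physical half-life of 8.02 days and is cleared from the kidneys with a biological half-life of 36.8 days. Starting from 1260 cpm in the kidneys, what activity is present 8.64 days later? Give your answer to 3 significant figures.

1/t_eff = 1/t_phys + 1/t_biol = 1/8.02 + 1/36.8 = 0.15186 per day.
t_eff = 8.02 × 36.8 / (8.02 + 36.8) ≈ 6.5849 days.
Remaining = 1260 × (1/2)^(8.64/6.5849) = 1260 × (1/2)^1.3121 ≈ 507.45 cpm.

507 cpm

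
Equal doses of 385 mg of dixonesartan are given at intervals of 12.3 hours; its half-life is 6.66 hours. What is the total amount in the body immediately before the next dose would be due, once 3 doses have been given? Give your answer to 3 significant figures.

The 3 doses were given 36.9, 24.6, 12.3 hours ago.
Total = 385·(1/2)^(36.9/6.66) + 385·(1/2)^(24.6/6.66) + 385·(1/2)^(12.3/6.66)
      = 8.2716 + 29.754 + 107.03 ≈ 145.06 mg.

145 mg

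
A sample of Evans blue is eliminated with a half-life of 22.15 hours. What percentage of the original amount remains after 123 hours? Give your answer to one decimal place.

n = 123/22.15 ≈ 5.553 half-lives.
Fraction remaining = (1/2)^5.553 ≈ 0.021299, i.e. 2.1299%.

2.1%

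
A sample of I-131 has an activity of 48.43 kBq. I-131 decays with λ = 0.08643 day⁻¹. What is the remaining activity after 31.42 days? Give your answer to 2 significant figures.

t½ = ln 2 / λ = 0.69315 / 0.08643 ≈ 8.0198 days.
Number of half-lives: n = 31.42/8.0198 ≈ 3.9178.
Remaining = 48.43 × (1/2)^3.9178 = 48.43 × 0.066163 ≈ 3.2043 kBq.

3.2 kBq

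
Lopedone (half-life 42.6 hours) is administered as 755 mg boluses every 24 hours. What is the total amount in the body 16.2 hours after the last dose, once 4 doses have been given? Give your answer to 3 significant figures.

The 4 doses were given 88.2, 64.2, 40.2, 16.2 hours ago.
Total = 755·(1/2)^(88.2/42.6) + 755·(1/2)^(64.2/42.6) + 755·(1/2)^(40.2/42.6) + 755·(1/2)^(16.2/42.6)
      = 179.76 + 265.63 + 392.53 + 580.06 ≈ 1418 mg.

1420 mg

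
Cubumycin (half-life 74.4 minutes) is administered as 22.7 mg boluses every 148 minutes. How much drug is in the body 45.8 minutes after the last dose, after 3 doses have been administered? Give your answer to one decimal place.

The 3 doses were given 341.8, 193.8, 45.8 minutes ago.
Total = 22.7·(1/2)^(341.8/74.4) + 22.7·(1/2)^(193.8/74.4) + 22.7·(1/2)^(45.8/74.4)
      = 0.93987 + 3.7316 + 14.815 ≈ 19.487 mg.

19.5 mg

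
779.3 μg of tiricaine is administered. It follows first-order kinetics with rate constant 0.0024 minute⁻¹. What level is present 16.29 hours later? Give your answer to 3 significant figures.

t½ = ln 2 / λ = 0.69315 / 0.0024 ≈ 288.81 minutes.
Convert the elapsed time: 16.29 hours = 977.4 minutes.
Number of half-lives: n = 977.4/288.81 ≈ 3.3842.
Remaining = 779.3 × (1/2)^3.3842 = 779.3 × 0.095774 ≈ 74.637 μg.

74.6 μg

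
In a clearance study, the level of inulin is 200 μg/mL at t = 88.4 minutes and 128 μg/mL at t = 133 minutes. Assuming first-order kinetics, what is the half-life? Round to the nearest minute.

Over Δt = 133 − 88.4 = 44.6 minutes, the level fell by a factor of 200/128 ≈ 1.5625.
n = log₂(1.5625) ≈ 0.64386 half-lives, so t½ = 44.6/0.64386 ≈ 69.27 minutes.

69 minutes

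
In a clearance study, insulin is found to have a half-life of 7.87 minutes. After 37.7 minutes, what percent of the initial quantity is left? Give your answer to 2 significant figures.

n = 37.7/7.87 ≈ 4.7903 half-lives.
Fraction remaining = (1/2)^4.7903 ≈ 0.036138, i.e. 3.6138%.

3.6%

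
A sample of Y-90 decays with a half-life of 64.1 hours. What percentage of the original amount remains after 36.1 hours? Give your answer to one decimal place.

67.7%

n = 36.1/64.1 ≈ 0.56318 half-lives.
Fraction remaining = (1/2)^0.56318 ≈ 0.67681, i.e. 67.681%.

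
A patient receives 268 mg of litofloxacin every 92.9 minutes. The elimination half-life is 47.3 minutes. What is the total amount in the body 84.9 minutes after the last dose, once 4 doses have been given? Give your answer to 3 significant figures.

103 mg

The 4 doses were given 363.6, 270.7, 177.8, 84.9 minutes ago.
Total = 268·(1/2)^(363.6/47.3) + 268·(1/2)^(270.7/47.3) + 268·(1/2)^(177.8/47.3) + 268·(1/2)^(84.9/47.3)
      = 1.3004 + 5.0737 + 19.796 + 77.234 ≈ 103.4 mg.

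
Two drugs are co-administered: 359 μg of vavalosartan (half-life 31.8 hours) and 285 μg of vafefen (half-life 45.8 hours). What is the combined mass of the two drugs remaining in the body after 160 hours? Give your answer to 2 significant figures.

vavalosartan: 359 × (1/2)^(160/31.8) = 359 × (1/2)^5.0314 ≈ 10.977 μg.
vafefen: 285 × (1/2)^(160/45.8) = 285 × (1/2)^3.4934 ≈ 25.305 μg.
Total = 10.977 + 25.305 ≈ 36.282 μg.

36 μg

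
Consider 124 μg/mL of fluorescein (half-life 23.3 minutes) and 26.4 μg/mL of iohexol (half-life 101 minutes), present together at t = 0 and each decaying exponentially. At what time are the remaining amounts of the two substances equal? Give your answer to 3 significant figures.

Set 124·(1/2)^(t/23.3) = 26.4·(1/2)^(t/101).
Taking log₂: log₂(124/26.4) = t·(1/23.3 − 1/101).
log₂(4.697) = 2.2317; 1/23.3 − 1/101 = 0.033017.
t = 2.2317 / 0.033017 ≈ 67.592 minutes.

67.6 minutes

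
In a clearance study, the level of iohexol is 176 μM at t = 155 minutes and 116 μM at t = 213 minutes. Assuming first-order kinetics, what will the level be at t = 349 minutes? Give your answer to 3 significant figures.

43.6 μM

Over Δt = 213 − 155 = 58 minutes, the level fell by a factor of 176/116 ≈ 1.5172.
n = log₂(1.5172) ≈ 0.60145 half-lives, so t½ = 58/0.60145 ≈ 96.434 minutes.
From t = 213 to t = 349: 116 × (1/2)^((349−213)/96.434) ≈ 43.643 μM.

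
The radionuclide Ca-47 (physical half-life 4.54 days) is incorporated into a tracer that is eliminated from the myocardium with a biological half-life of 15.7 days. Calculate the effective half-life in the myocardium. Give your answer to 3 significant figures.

3.52 days

1/t_eff = 1/t_phys + 1/t_biol = 1/4.54 + 1/15.7 = 0.28396 per day.
t_eff = 4.54 × 15.7 / (4.54 + 15.7) ≈ 3.5216 days.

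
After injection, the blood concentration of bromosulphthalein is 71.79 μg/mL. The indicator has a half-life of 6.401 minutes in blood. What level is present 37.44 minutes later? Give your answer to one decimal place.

1.2 μg/mL

Number of half-lives: n = 37.44/6.401 ≈ 5.8491.
Remaining = 71.79 × (1/2)^5.8491 = 71.79 × 0.017348 ≈ 1.2454 μg/mL.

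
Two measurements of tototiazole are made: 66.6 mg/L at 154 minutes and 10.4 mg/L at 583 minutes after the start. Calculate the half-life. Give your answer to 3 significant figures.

160 minutes

Over Δt = 583 − 154 = 429 minutes, the level fell by a factor of 66.6/10.4 ≈ 6.4038.
n = log₂(6.4038) ≈ 2.6789 half-lives, so t½ = 429/2.6789 ≈ 160.14 minutes.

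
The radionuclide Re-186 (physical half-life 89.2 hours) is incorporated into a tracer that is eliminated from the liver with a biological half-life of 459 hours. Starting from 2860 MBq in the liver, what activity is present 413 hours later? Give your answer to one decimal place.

61.9 MBq

1/t_eff = 1/t_phys + 1/t_biol = 1/89.2 + 1/459 = 0.013389 per hour.
t_eff = 89.2 × 459 / (89.2 + 459) ≈ 74.686 hours.
Remaining = 2860 × (1/2)^(413/74.686) = 2860 × (1/2)^5.5298 ≈ 61.905 MBq.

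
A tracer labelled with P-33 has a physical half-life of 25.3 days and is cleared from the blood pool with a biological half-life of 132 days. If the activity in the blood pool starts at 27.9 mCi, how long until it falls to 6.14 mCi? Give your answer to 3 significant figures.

46.4 days

1/t_eff = 1/t_phys + 1/t_biol = 1/25.3 + 1/132 = 0.047101 per day.
t_eff = 25.3 × 132 / (25.3 + 132) ≈ 21.231 days.
n = log₂(27.9/6.14) ≈ 2.184; t = 2.184 × 21.231 ≈ 46.367 days.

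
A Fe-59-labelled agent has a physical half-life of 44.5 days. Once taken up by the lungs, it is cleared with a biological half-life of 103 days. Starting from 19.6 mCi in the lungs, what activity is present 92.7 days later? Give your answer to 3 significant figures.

1/t_eff = 1/t_phys + 1/t_biol = 1/44.5 + 1/103 = 0.032181 per day.
t_eff = 44.5 × 103 / (44.5 + 103) ≈ 31.075 days.
Remaining = 19.6 × (1/2)^(92.7/31.075) = 19.6 × (1/2)^2.9831 ≈ 2.4788 mCi.

2.48 mCi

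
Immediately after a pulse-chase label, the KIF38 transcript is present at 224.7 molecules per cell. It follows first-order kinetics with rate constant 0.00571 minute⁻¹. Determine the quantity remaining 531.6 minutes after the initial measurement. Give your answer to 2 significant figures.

t½ = ln 2 / λ = 0.69315 / 0.00571 ≈ 121.39 minutes.
Number of half-lives: n = 531.6/121.39 ≈ 4.3792.
Remaining = 224.7 × (1/2)^4.3792 = 224.7 × 0.048054 ≈ 10.798 molecules per cell.

11 molecules per cell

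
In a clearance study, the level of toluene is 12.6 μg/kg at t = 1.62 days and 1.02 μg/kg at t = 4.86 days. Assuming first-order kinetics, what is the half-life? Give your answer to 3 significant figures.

Over Δt = 4.86 − 1.62 = 3.24 days, the level fell by a factor of 12.6/1.02 ≈ 12.353.
n = log₂(12.353) ≈ 3.6268 half-lives, so t½ = 3.24/3.6268 ≈ 0.89335 days.

0.893 days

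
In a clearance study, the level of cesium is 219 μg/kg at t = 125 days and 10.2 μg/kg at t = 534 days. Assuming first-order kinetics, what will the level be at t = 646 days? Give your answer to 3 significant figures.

4.40 μg/kg

Over Δt = 534 − 125 = 409 days, the level fell by a factor of 219/10.2 ≈ 21.471.
n = log₂(21.471) ≈ 4.4243 half-lives, so t½ = 409/4.4243 ≈ 92.444 days.
From t = 534 to t = 646: 10.2 × (1/2)^((646−534)/92.444) ≈ 4.4044 μg/kg.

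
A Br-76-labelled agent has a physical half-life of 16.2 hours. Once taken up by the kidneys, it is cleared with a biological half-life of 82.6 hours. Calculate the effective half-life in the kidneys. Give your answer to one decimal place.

13.5 hours

1/t_eff = 1/t_phys + 1/t_biol = 1/16.2 + 1/82.6 = 0.073835 per hour.
t_eff = 16.2 × 82.6 / (16.2 + 82.6) ≈ 13.544 hours.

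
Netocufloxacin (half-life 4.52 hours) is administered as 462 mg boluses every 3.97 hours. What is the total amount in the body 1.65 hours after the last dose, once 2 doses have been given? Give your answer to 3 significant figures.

554 mg

The 2 doses were given 5.62, 1.65 hours ago.
Total = 462·(1/2)^(5.62/4.52) + 462·(1/2)^(1.65/4.52)
      = 195.14 + 358.72 ≈ 553.86 mg.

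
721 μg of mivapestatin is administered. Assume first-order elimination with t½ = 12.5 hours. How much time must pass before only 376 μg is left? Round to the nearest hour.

Fraction remaining = 376/721 ≈ 0.5215.
n = log₂(721/376) = ln(1.9176)/ln 2 ≈ 0.93927 half-lives.
t = n × t½ = 0.93927 × 12.5 ≈ 11.741 hours.

12 hours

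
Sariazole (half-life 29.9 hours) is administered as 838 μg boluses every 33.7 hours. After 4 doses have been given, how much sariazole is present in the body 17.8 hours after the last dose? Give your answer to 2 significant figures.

The 4 doses were given 118.9, 85.2, 51.5, 17.8 hours ago.
Total = 838·(1/2)^(118.9/29.9) + 838·(1/2)^(85.2/29.9) + 838·(1/2)^(51.5/29.9) + 838·(1/2)^(17.8/29.9)
      = 53.232 + 116.27 + 253.95 + 554.67 ≈ 978.12 μg.

980 μg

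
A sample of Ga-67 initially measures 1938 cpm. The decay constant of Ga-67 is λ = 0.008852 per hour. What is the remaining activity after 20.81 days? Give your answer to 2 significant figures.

23 cpm

t½ = ln 2 / λ = 0.69315 / 0.008852 ≈ 78.304 hours.
Convert the elapsed time: 20.81 days = 499.44 hours.
Number of half-lives: n = 499.44/78.304 ≈ 6.3782.
Remaining = 1938 × (1/2)^6.3782 = 1938 × 0.012022 ≈ 23.298 cpm.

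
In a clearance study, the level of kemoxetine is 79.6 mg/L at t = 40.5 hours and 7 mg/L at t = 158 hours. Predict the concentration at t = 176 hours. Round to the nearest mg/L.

Over Δt = 158 − 40.5 = 117.5 hours, the level fell by a factor of 79.6/7 ≈ 11.371.
n = log₂(11.371) ≈ 3.5073 half-lives, so t½ = 117.5/3.5073 ≈ 33.501 hours.
From t = 158 to t = 176: 7 × (1/2)^((176−158)/33.501) ≈ 4.8234 mg/L.

5 mg/L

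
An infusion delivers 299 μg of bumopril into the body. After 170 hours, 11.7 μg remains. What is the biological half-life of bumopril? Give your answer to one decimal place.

A/A₀ = 11.7/299 ≈ 0.03913.
n = log₂(25.556) ≈ 4.6756 half-lives elapsed in 170 hours.
t½ = 170/4.6756 ≈ 36.359 hours.

36.4 hours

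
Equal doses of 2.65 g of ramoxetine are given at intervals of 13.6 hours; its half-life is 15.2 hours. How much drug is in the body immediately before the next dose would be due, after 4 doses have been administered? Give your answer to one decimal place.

2.8 g

The 4 doses were given 54.4, 40.8, 27.2, 13.6 hours ago.
Total = 2.65·(1/2)^(54.4/15.2) + 2.65·(1/2)^(40.8/15.2) + 2.65·(1/2)^(27.2/15.2) + 2.65·(1/2)^(13.6/15.2)
      = 0.22176 + 0.4123 + 0.76659 + 1.4253 ≈ 2.8259 g.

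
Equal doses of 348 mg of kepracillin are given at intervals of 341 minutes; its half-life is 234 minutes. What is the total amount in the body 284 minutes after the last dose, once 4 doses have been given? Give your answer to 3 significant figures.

The 4 doses were given 1307, 966, 625, 284 minutes ago.
Total = 348·(1/2)^(1307/234) + 348·(1/2)^(966/234) + 348·(1/2)^(625/234) + 348·(1/2)^(284/234)
      = 7.2474 + 19.901 + 54.644 + 150.05 ≈ 231.84 mg.

232 mg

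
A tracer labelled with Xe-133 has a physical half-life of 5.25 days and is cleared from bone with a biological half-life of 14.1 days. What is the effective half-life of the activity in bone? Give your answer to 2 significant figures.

1/t_eff = 1/t_phys + 1/t_biol = 1/5.25 + 1/14.1 = 0.2614 per day.
t_eff = 5.25 × 14.1 / (5.25 + 14.1) ≈ 3.8256 days.

3.8 days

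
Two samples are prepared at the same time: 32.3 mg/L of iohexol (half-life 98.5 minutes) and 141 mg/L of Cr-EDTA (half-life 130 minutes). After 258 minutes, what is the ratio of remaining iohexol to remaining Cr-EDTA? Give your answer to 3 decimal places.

0.148

iohexol: 32.3 × (1/2)^(258/98.5) = 32.3 × (1/2)^2.6193 ≈ 5.2568 mg/L.
Cr-EDTA: 141 × (1/2)^(258/130) = 141 × (1/2)^1.9846 ≈ 35.628 mg/L.
Ratio ≈ 5.2568 / 35.628 ≈ 0.14755.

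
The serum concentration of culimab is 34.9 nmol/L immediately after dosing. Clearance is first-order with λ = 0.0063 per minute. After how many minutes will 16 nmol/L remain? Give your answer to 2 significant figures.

t½ = ln 2 / λ = 0.69315 / 0.0063 ≈ 110.02 minutes.
Fraction remaining = 16/34.9 ≈ 0.45845.
n = log₂(34.9/16) = ln(2.1812)/ln 2 ≈ 1.1252 half-lives.
t = n × t½ = 1.1252 × 110.02 ≈ 123.79 minutes.

120 minutes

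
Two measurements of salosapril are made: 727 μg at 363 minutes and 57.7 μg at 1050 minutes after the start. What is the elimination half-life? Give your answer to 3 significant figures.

Over Δt = 1050 − 363 = 687 minutes, the level fell by a factor of 727/57.7 ≈ 12.6.
n = log₂(12.6) ≈ 3.6553 half-lives, so t½ = 687/3.6553 ≈ 187.95 minutes.

188 minutes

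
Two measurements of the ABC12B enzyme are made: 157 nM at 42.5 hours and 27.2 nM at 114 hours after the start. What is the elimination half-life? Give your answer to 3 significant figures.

28.3 hours

Over Δt = 114 − 42.5 = 71.5 hours, the level fell by a factor of 157/27.2 ≈ 5.7721.
n = log₂(5.7721) ≈ 2.5291 half-lives, so t½ = 71.5/2.5291 ≈ 28.271 hours.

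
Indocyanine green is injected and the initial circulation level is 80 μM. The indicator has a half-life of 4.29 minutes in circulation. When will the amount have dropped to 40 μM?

40/80 = 1/2, so 1 half-life has elapsed.
t = 1 × 4.29 = 4.29 minutes.

4.29 minutes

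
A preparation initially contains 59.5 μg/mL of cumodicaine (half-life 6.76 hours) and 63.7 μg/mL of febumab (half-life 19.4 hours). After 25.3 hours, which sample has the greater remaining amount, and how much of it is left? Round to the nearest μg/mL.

febumab, 26 μg/mL

cumodicaine: 59.5 × (1/2)^3.7426 ≈ 4.4451 μg/mL.
febumab: 63.7 × (1/2)^1.3041 ≈ 25.796 μg/mL.
Febumab has more remaining, at ≈ 25.796 μg/mL.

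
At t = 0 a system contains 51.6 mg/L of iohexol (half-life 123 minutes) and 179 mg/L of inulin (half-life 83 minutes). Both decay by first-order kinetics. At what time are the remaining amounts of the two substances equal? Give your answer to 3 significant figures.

458 minutes

Set 51.6·(1/2)^(t/123) = 179·(1/2)^(t/83).
Taking log₂: log₂(51.6/179) = t·(1/123 − 1/83).
log₂(0.28827) = -1.7945; 1/123 − 1/83 = -0.0039181.
t = -1.7945 / -0.0039181 ≈ 458.01 minutes.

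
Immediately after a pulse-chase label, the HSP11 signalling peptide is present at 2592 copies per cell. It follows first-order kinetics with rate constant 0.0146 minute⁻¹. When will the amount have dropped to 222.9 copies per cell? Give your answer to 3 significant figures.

168 minutes

t½ = ln 2 / λ = 0.69315 / 0.0146 ≈ 47.476 minutes.
Fraction remaining = 222.9/2592 ≈ 0.085995.
n = log₂(2592/222.9) = ln(11.629)/ln 2 ≈ 3.5396 half-lives.
t = n × t½ = 3.5396 × 47.476 ≈ 168.05 minutes.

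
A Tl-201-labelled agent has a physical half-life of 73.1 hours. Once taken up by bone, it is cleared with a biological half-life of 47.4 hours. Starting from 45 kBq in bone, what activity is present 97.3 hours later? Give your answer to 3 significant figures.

4.31 kBq

1/t_eff = 1/t_phys + 1/t_biol = 1/73.1 + 1/47.4 = 0.034777 per hour.
t_eff = 73.1 × 47.4 / (73.1 + 47.4) ≈ 28.755 hours.
Remaining = 45 × (1/2)^(97.3/28.755) = 45 × (1/2)^3.3838 ≈ 4.3111 kBq.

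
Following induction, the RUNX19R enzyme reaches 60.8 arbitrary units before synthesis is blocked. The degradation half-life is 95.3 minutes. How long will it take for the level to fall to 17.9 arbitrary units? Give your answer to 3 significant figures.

168 minutes

Fraction remaining = 17.9/60.8 ≈ 0.29441.
n = log₂(60.8/17.9) = ln(3.3966)/ln 2 ≈ 1.7641 half-lives.
t = n × t½ = 1.7641 × 95.3 ≈ 168.12 minutes.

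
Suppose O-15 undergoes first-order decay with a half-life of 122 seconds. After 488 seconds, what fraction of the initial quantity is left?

n = 488/122 ≈ 4 half-lives.
Fraction remaining = (1/2)^4 ≈ 0.0625.

0.0625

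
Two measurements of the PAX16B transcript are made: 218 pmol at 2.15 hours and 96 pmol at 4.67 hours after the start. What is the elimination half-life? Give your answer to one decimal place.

Over Δt = 4.67 − 2.15 = 2.52 hours, the level fell by a factor of 218/96 ≈ 2.2708.
n = log₂(2.2708) ≈ 1.1832 half-lives, so t½ = 2.52/1.1832 ≈ 2.1298 hours.

2.1 hours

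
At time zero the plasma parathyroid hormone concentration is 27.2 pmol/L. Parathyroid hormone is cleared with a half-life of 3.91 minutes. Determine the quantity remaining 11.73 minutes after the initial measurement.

3.4 pmol/L

Elapsed time is 3 half-lives (11.73/3.91).
Each half-life halves the amount: 27.2 × (1/2)^3 = 27.2/8 = 3.4 pmol/L.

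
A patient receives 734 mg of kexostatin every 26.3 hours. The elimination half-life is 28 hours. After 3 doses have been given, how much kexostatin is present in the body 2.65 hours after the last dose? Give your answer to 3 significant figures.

1230 mg

The 3 doses were given 55.25, 28.95, 2.65 hours ago.
Total = 734·(1/2)^(55.25/28) + 734·(1/2)^(28.95/28) + 734·(1/2)^(2.65/28)
      = 186.94 + 358.47 + 687.39 ≈ 1232.8 mg.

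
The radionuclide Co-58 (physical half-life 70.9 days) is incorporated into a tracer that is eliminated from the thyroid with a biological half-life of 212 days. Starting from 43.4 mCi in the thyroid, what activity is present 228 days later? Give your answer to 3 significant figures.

1/t_eff = 1/t_phys + 1/t_biol = 1/70.9 + 1/212 = 0.018821 per day.
t_eff = 70.9 × 212 / (70.9 + 212) ≈ 53.131 days.
Remaining = 43.4 × (1/2)^(228/53.131) = 43.4 × (1/2)^4.2913 ≈ 2.2166 mCi.

2.22 mCi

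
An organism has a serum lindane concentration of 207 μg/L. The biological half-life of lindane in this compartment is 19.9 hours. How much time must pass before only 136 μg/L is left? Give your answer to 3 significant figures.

Fraction remaining = 136/207 ≈ 0.657.
n = log₂(207/136) = ln(1.5221)/ln 2 ≈ 0.60602 half-lives.
t = n × t½ = 0.60602 × 19.9 ≈ 12.06 hours.

12.1 hours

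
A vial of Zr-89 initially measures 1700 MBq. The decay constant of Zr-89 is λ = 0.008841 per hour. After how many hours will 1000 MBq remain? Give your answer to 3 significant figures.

t½ = ln 2 / λ = 0.69315 / 0.008841 ≈ 78.401 hours.
Fraction remaining = 1000/1700 ≈ 0.58824.
n = log₂(1700/1000) = ln(1.7)/ln 2 ≈ 0.76553 half-lives.
t = n × t½ = 0.76553 × 78.401 ≈ 60.019 hours.

60.0 hours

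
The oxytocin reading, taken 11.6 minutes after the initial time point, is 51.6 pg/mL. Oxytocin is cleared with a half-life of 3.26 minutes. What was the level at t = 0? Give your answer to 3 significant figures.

608 pg/mL

Number of half-lives elapsed: n = 11.6/3.26 ≈ 3.5583.
A₀ = A × 2^n = 51.6 × 2^3.5583 = 51.6 × 11.78 ≈ 607.85 pg/mL.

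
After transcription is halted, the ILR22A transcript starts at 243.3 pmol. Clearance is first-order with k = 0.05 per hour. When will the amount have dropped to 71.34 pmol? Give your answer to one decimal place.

24.5 hours

t½ = ln 2 / k = 0.69315 / 0.05 ≈ 13.863 hours.
Fraction remaining = 71.34/243.3 ≈ 0.29322.
n = log₂(243.3/71.34) = ln(3.4104)/ln 2 ≈ 1.77 half-lives.
t = n × t½ = 1.77 × 13.863 ≈ 24.537 hours.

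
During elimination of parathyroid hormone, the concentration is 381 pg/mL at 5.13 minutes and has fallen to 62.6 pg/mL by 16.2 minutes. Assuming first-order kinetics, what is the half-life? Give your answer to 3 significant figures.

4.25 minutes

Over Δt = 16.2 − 5.13 = 11.07 minutes, the level fell by a factor of 381/62.6 ≈ 6.0863.
n = log₂(6.0863) ≈ 2.6056 half-lives, so t½ = 11.07/2.6056 ≈ 4.2486 minutes.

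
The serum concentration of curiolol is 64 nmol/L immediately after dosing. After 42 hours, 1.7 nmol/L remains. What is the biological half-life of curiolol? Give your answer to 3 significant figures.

8.02 hours

A/A₀ = 1.7/64 ≈ 0.026562.
n = log₂(37.647) ≈ 5.2345 half-lives elapsed in 42 hours.
t½ = 42/5.2345 ≈ 8.0237 hours.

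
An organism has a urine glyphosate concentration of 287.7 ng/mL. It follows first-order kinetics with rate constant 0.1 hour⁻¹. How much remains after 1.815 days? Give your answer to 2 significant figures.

3.7 ng/mL

t½ = ln 2 / k = 0.69315 / 0.1 ≈ 6.9315 hours.
Convert the elapsed time: 1.815 days = 43.56 hours.
Number of half-lives: n = 43.56/6.9315 ≈ 6.2844.
Remaining = 287.7 × (1/2)^6.2844 = 287.7 × 0.01283 ≈ 3.6911 ng/mL.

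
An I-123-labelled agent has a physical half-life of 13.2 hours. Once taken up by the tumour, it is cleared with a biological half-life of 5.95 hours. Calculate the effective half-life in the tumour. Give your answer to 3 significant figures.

4.10 hours

1/t_eff = 1/t_phys + 1/t_biol = 1/13.2 + 1/5.95 = 0.24382 per hour.
t_eff = 13.2 × 5.95 / (13.2 + 5.95) ≈ 4.1013 hours.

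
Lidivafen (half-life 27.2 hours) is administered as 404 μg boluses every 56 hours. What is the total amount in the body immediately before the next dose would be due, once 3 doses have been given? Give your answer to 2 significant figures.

130 μg

The 3 doses were given 168, 112, 56 hours ago.
Total = 404·(1/2)^(168/27.2) + 404·(1/2)^(112/27.2) + 404·(1/2)^(56/27.2)
      = 5.5857 + 23.273 + 96.965 ≈ 125.82 μg.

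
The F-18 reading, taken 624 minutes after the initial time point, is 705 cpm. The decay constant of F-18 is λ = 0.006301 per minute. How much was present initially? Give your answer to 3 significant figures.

t½ = ln 2 / λ = 0.69315 / 0.006301 ≈ 110.01 minutes.
Number of half-lives elapsed: n = 624/110.01 ≈ 5.6724.
A₀ = A × 2^n = 705 × 2^5.6724 = 705 × 51 ≈ 35955 cpm.

36000 cpm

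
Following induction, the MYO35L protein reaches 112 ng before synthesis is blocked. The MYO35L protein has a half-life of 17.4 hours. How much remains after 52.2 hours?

Elapsed time is 3 half-lives (52.2/17.4).
Each half-life halves the amount: 112 × (1/2)^3 = 112/8 = 14 ng.

14 ng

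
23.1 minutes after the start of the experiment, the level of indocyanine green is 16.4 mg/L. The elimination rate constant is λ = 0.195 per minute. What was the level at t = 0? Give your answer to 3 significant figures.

t½ = ln 2 / λ = 0.69315 / 0.195 ≈ 3.5546 minutes.
Number of half-lives elapsed: n = 23.1/3.5546 ≈ 6.4986.
A₀ = A × 2^n = 16.4 × 2^6.4986 = 16.4 × 90.423 ≈ 1482.9 mg/L.

1480 mg/L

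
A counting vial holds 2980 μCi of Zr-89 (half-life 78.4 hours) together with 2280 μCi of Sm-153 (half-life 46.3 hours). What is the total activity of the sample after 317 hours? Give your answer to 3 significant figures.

201 μCi

Zr-89: 2980 × (1/2)^(317/78.4) = 2980 × (1/2)^4.0434 ≈ 180.73 μCi.
Sm-153: 2280 × (1/2)^(317/46.3) = 2280 × (1/2)^6.8467 ≈ 19.81 μCi.
Total = 180.73 + 19.81 ≈ 200.54 μCi.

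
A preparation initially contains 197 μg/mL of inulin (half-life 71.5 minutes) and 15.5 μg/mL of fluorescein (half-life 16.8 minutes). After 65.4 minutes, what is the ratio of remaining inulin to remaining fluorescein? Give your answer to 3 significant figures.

inulin: 197 × (1/2)^(65.4/71.5) = 197 × (1/2)^0.91469 ≈ 104.5 μg/mL.
fluorescein: 15.5 × (1/2)^(65.4/16.8) = 15.5 × (1/2)^3.8929 ≈ 1.0434 μg/mL.
Ratio ≈ 104.5 / 1.0434 ≈ 100.15.

100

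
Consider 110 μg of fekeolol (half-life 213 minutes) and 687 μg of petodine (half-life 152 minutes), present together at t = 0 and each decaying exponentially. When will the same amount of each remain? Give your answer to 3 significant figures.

1400 minutes

Set 110·(1/2)^(t/213) = 687·(1/2)^(t/152).
Taking log₂: log₂(110/687) = t·(1/213 − 1/152).
log₂(0.16012) = -2.6428; 1/213 − 1/152 = -0.0018841.
t = -2.6428 / -0.0018841 ≈ 1402.7 minutes.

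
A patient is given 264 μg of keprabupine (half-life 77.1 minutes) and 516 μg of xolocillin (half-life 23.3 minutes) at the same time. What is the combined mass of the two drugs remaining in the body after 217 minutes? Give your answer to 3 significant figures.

38.3 μg

keprabupine: 264 × (1/2)^(217/77.1) = 264 × (1/2)^2.8145 ≈ 37.527 μg.
xolocillin: 516 × (1/2)^(217/23.3) = 516 × (1/2)^9.3133 ≈ 0.81108 μg.
Total = 37.527 + 0.81108 ≈ 38.338 μg.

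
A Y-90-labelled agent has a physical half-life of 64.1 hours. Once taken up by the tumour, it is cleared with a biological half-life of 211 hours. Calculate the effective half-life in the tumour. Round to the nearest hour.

49 hours

1/t_eff = 1/t_phys + 1/t_biol = 1/64.1 + 1/211 = 0.02034 per hour.
t_eff = 64.1 × 211 / (64.1 + 211) ≈ 49.164 hours.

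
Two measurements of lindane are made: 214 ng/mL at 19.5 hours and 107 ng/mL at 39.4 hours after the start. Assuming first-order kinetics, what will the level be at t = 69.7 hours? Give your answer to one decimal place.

37.2 ng/mL

Over Δt = 39.4 − 19.5 = 19.9 hours, the level fell by a factor of 214/107 ≈ 2.
n = log₂(2) ≈ 1 half-lives, so t½ = 19.9/1 ≈ 19.9 hours.
From t = 39.4 to t = 69.7: 107 × (1/2)^((69.7−39.4)/19.9) ≈ 37.242 ng/mL.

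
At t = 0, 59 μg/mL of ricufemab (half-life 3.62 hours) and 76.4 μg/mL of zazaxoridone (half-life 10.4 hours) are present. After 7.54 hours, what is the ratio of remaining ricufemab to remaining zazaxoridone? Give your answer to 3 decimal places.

0.301

ricufemab: 59 × (1/2)^(7.54/3.62) = 59 × (1/2)^2.0829 ≈ 13.927 μg/mL.
zazaxoridone: 76.4 × (1/2)^(7.54/10.4) = 76.4 × (1/2)^0.725 ≈ 46.222 μg/mL.
Ratio ≈ 13.927 / 46.222 ≈ 0.3013.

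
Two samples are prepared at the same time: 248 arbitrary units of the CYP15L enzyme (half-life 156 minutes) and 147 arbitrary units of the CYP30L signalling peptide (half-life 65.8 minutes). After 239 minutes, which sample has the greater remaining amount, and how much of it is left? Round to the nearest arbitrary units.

CYP15L enzyme, 86 arbitrary units

CYP15L enzyme: 248 × (1/2)^1.5321 ≈ 85.755 arbitrary units.
CYP30L signalling peptide: 147 × (1/2)^3.6322 ≈ 11.855 arbitrary units.
CYP15L enzyme has more remaining, at ≈ 85.755 arbitrary units.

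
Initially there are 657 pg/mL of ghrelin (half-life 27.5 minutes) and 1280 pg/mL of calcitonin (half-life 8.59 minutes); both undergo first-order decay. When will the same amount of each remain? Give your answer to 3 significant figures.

12.0 minutes

Set 657·(1/2)^(t/27.5) = 1280·(1/2)^(t/8.59).
Taking log₂: log₂(657/1280) = t·(1/27.5 − 1/8.59).
log₂(0.51328) = -0.96218; 1/27.5 − 1/8.59 = -0.080051.
t = -0.96218 / -0.080051 ≈ 12.02 minutes.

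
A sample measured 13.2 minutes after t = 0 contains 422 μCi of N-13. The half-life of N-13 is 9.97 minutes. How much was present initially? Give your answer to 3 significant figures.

Number of half-lives elapsed: n = 13.2/9.97 ≈ 1.324.
A₀ = A × 2^n = 422 × 2^1.324 = 422 × 2.5035 ≈ 1056.5 μCi.

1060 μCi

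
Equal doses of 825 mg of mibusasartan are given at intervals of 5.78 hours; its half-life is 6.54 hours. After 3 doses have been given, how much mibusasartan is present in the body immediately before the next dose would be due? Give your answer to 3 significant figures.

821 mg

The 3 doses were given 17.34, 11.56, 5.78 hours ago.
Total = 825·(1/2)^(17.34/6.54) + 825·(1/2)^(11.56/6.54) + 825·(1/2)^(5.78/6.54)
      = 131.31 + 242.3 + 447.1 ≈ 820.72 mg.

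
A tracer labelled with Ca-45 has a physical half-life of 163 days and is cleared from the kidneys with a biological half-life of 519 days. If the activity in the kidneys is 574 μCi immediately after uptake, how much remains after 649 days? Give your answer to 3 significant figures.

1/t_eff = 1/t_phys + 1/t_biol = 1/163 + 1/519 = 0.0080618 per day.
t_eff = 163 × 519 / (163 + 519) ≈ 124.04 days.
Remaining = 574 × (1/2)^(649/124.04) = 574 × (1/2)^5.2321 ≈ 15.272 μCi.

15.3 μCi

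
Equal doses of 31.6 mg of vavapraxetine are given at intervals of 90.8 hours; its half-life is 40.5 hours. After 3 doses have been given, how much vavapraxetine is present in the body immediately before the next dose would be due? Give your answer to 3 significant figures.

The 3 doses were given 272.4, 181.6, 90.8 hours ago.
Total = 31.6·(1/2)^(272.4/40.5) + 31.6·(1/2)^(181.6/40.5) + 31.6·(1/2)^(90.8/40.5)
      = 0.29853 + 1.4122 + 6.6801 ≈ 8.3908 mg.

8.39 mg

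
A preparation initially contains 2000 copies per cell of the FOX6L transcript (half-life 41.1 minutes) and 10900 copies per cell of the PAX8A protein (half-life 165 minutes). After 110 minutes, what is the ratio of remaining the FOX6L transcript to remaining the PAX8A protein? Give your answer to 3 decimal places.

0.046

FOX6L transcript: 2000 × (1/2)^(110/41.1) = 2000 × (1/2)^2.6764 ≈ 312.86 copies per cell.
PAX8A protein: 10900 × (1/2)^(110/165) = 10900 × (1/2)^0.66667 ≈ 6866.6 copies per cell.
Ratio ≈ 312.86 / 6866.6 ≈ 0.045563.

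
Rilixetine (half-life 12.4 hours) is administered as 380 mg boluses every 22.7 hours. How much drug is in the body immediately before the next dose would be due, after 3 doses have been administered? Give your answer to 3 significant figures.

The 3 doses were given 68.1, 45.4, 22.7 hours ago.
Total = 380·(1/2)^(68.1/12.4) + 380·(1/2)^(45.4/12.4) + 380·(1/2)^(22.7/12.4)
      = 8.444 + 30.035 + 106.83 ≈ 145.31 mg.

145 mg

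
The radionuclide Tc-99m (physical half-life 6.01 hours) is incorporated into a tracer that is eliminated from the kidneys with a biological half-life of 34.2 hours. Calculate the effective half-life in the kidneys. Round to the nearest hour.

1/t_eff = 1/t_phys + 1/t_biol = 1/6.01 + 1/34.2 = 0.19563 per hour.
t_eff = 6.01 × 34.2 / (6.01 + 34.2) ≈ 5.1117 hours.

5 hours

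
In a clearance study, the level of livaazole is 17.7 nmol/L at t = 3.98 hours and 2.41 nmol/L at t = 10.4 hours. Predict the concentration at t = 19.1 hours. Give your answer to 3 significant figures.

Over Δt = 10.4 − 3.98 = 6.42 hours, the level fell by a factor of 17.7/2.41 ≈ 7.3444.
n = log₂(7.3444) ≈ 2.8766 half-lives, so t½ = 6.42/2.8766 ≈ 2.2318 hours.
From t = 10.4 to t = 19.1: 2.41 × (1/2)^((19.1−10.4)/2.2318) ≈ 0.16163 nmol/L.

0.162 nmol/L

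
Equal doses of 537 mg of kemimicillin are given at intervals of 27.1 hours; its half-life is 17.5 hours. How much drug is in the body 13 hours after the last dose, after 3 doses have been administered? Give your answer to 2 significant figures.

The 3 doses were given 67.2, 40.1, 13 hours ago.
Total = 537·(1/2)^(67.2/17.5) + 537·(1/2)^(40.1/17.5) + 537·(1/2)^(13/17.5)
      = 37.499 + 109.69 + 320.89 ≈ 468.08 mg.

470 mg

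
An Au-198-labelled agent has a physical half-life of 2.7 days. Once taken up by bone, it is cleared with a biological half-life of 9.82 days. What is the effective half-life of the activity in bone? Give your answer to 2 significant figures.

2.1 days

1/t_eff = 1/t_phys + 1/t_biol = 1/2.7 + 1/9.82 = 0.4722 per day.
t_eff = 2.7 × 9.82 / (2.7 + 9.82) ≈ 2.1177 days.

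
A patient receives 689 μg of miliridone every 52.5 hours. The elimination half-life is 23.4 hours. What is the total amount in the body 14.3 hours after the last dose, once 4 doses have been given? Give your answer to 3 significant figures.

The 4 doses were given 171.8, 119.3, 66.8, 14.3 hours ago.
Total = 689·(1/2)^(171.8/23.4) + 689·(1/2)^(119.3/23.4) + 689·(1/2)^(66.8/23.4) + 689·(1/2)^(14.3/23.4)
      = 4.2471 + 20.113 + 95.251 + 451.08 ≈ 570.69 μg.

571 μg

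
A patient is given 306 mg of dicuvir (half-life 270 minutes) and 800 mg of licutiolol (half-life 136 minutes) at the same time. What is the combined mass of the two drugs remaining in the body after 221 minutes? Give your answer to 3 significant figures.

dicuvir: 306 × (1/2)^(221/270) = 306 × (1/2)^0.81852 ≈ 173.51 mg.
licutiolol: 800 × (1/2)^(221/136) = 800 × (1/2)^1.625 ≈ 259.37 mg.
Total = 173.51 + 259.37 ≈ 432.88 mg.

433 mg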